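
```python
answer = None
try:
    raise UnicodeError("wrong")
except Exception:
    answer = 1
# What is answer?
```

Step-by-step execution trace:
1. `raise UnicodeError(...)` raises UnicodeError.
2. `except Exception` matches (UnicodeError is a subclass of Exception) → answer = 1.
Result: 1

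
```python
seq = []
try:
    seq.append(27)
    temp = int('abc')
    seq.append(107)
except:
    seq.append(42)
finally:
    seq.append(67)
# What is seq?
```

Step-by-step execution trace:
1. try: `seq.append(27)` → seq = [27].
2. `temp = int('abc')` raises ValueError; `seq.append(107)` is not reached.
3. bare `except` matches → `seq.append(42)` → seq = [27, 42].
4. finally always runs: `seq.append(67)` → seq = [27, 42, 67].
Result: [27, 42, 67]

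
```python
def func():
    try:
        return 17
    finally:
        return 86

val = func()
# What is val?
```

Step-by-step execution trace:
1. `func()` enters try: `return 17` sets pending return value 17.
2. Before returning, `finally: return 86` runs and overrides the pending return.
3. func() returns 86 → val = 86.
Result: 86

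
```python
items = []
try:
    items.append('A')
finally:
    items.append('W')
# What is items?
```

Step-by-step execution trace:
1. try: `items.append('A')` → items = ['A'].
2. The try body completes without raising.
3. finally always runs: `items.append('W')` → items = ['A', 'W'].
Result: ['A', 'W']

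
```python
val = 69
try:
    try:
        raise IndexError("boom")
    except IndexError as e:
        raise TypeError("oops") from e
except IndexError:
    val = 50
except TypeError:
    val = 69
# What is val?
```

Step-by-step execution trace:
1. Inner try raises IndexError; inner `except IndexError as e` catches it.
2. `raise TypeError(...) from e` raises TypeError (IndexError is attached as __cause__, but only TypeError is active).
3. Outer `except IndexError` does not match TypeError; skipped.
4. Outer `except TypeError` matches → val = 69.
Result: 69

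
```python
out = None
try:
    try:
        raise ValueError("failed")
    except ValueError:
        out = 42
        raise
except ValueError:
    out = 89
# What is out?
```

Step-by-step execution trace:
1. Inner try: `raise ValueError("failed")` raises ValueError.
2. Inner `except ValueError` matches → out = 42.
3. bare `raise` re-raises the same ValueError.
4. Outer `except ValueError` matches → out = 89.
Result: 89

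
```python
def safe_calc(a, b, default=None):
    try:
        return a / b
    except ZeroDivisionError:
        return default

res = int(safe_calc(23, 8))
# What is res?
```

Step-by-step execution trace:
1. `safe_calc(23, 8)` enters try: `return 23 / 8` → returns 2.875. No exception raised.
2. `except ZeroDivisionError` is skipped.
3. `int(2.875)` → 2 → res = 2.
Result: 2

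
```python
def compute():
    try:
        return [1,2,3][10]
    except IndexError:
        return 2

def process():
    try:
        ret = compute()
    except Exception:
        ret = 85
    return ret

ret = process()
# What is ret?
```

Step-by-step execution trace:
1. `process()` calls `compute()`.
2. In compute: `[1,2,3][10]` raises IndexError; `except IndexError` catches it → returns 2.
3. In process: `ret = compute()` → ret = 2. No exception reaches process.
4. `except Exception` is skipped; process returns 2.
5. ret = 2.
Result: 2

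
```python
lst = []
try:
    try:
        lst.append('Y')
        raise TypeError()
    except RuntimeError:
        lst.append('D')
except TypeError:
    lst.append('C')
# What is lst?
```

Step-by-step execution trace:
1. Inner try: `lst.append('Y')` → lst = ['Y'].
2. `raise TypeError()` raises TypeError.
3. Inner `except RuntimeError` does not match TypeError; exception propagates to outer try.
4. Outer `except TypeError` matches → `lst.append('C')` → lst = ['Y', 'C'].
Result: ['Y', 'C']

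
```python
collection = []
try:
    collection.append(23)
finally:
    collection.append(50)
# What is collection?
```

Step-by-step execution trace:
1. try: `collection.append(23)` → collection = [23].
2. The try body completes without raising.
3. finally always runs: `collection.append(50)` → collection = [23, 50].
Result: [23, 50]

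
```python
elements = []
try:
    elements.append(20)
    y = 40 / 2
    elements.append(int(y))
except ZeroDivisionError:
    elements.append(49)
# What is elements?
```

Step-by-step execution trace:
1. try: `elements.append(20)` → elements = [20].
2. `y = 40 / 2` → y = 20.0. No exception raised.
3. `elements.append(int(y))` → elements = [20, 20].
4. `except ZeroDivisionError` is skipped (no exception was raised).
Result: [20, 20]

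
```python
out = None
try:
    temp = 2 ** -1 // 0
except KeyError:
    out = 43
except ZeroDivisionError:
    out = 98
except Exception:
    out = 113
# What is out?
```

Step-by-step execution trace:
1. `temp = 2 ** -1 // 0` raises ZeroDivisionError.
2. `except KeyError` does not match ZeroDivisionError; skipped.
3. `except ZeroDivisionError` matches → out = 98.
4. Remaining except clauses are skipped.
Result: 98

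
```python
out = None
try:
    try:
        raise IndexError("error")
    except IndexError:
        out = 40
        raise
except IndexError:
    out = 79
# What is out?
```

Step-by-step execution trace:
1. Inner try: `raise IndexError("error")` raises IndexError.
2. Inner `except IndexError` matches → out = 40.
3. bare `raise` re-raises the same IndexError.
4. Outer `except IndexError` matches → out = 79.
Result: 79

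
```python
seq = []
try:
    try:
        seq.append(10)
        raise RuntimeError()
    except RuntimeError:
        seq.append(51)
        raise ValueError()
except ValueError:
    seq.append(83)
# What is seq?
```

Step-by-step execution trace:
1. Inner try: `seq.append(10)` → seq = [10].
2. `raise RuntimeError()` raises RuntimeError.
3. Inner `except RuntimeError` matches → `seq.append(51)` → seq = [10, 51].
4. `raise ValueError()` raises ValueError; propagates to outer try.
5. Outer `except ValueError` matches → `seq.append(83)` → seq = [10, 51, 83].
Result: [10, 51, 83]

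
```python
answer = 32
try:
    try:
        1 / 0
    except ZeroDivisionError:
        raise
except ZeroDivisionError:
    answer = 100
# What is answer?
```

Step-by-step execution trace:
1. Inner try: `1 / 0` raises ZeroDivisionError.
2. Inner `except ZeroDivisionError` matches; bare `raise` re-raises the same ZeroDivisionError.
3. Outer `except ZeroDivisionError` matches → answer = 100.
Result: 100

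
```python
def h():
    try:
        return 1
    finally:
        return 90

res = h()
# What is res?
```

Step-by-step execution trace:
1. `h()` enters try: `return 1` sets pending return value 1.
2. Before returning, `finally: return 90` runs and overrides the pending return.
3. h() returns 90 → res = 90.
Result: 90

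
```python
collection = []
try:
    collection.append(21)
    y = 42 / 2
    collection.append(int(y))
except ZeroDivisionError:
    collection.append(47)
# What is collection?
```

Step-by-step execution trace:
1. try: `collection.append(21)` → collection = [21].
2. `y = 42 / 2` → y = 21.0. No exception raised.
3. `collection.append(int(y))` → collection = [21, 21].
4. `except ZeroDivisionError` is skipped (no exception was raised).
Result: [21, 21]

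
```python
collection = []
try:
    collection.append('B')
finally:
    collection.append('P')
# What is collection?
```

Step-by-step execution trace:
1. try: `collection.append('B')` → collection = ['B'].
2. The try body completes without raising.
3. finally always runs: `collection.append('P')` → collection = ['B', 'P'].
Result: ['B', 'P']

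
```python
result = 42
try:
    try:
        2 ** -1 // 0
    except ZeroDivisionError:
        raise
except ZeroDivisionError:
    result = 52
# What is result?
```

Step-by-step execution trace:
1. Inner try: `2 ** -1 // 0` raises ZeroDivisionError.
2. Inner `except ZeroDivisionError` matches; bare `raise` re-raises the same ZeroDivisionError.
3. Outer `except ZeroDivisionError` matches → result = 52.
Result: 52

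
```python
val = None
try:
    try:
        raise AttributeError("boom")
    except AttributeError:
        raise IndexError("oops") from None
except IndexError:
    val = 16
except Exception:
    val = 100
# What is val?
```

Step-by-step execution trace:
1. Inner try raises AttributeError; inner `except AttributeError` catches it.
2. `raise IndexError(...) from None` raises IndexError (from None suppresses __context__, but the active exception is still IndexError).
3. Outer `except IndexError` matches → val = 16.
4. `except Exception` is not reached.
Result: 16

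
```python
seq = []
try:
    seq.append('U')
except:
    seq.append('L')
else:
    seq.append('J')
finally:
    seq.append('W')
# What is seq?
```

Step-by-step execution trace:
1. try: `seq.append('U')` → seq = ['U']. No exception raised.
2. `except` is skipped.
3. `else` runs: `seq.append('J')` → seq = ['U', 'J'].
4. `finally` always runs: `seq.append('W')` → seq = ['U', 'J', 'W'].
Result: ['U', 'J', 'W']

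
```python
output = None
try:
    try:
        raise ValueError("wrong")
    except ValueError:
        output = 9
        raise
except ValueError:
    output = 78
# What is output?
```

Step-by-step execution trace:
1. Inner try: `raise ValueError("wrong")` raises ValueError.
2. Inner `except ValueError` matches → output = 9.
3. bare `raise` re-raises the same ValueError.
4. Outer `except ValueError` matches → output = 78.
Result: 78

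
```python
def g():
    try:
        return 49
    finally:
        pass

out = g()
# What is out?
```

Step-by-step execution trace:
1. `g()` enters try: `return 49` sets pending return value 49.
2. Before returning, `finally: pass` runs (no effect).
3. g() returns 49 → out = 49.
Result: 49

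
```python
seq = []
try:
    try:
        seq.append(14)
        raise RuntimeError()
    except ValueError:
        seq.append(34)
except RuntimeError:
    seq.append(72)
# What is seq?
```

Step-by-step execution trace:
1. Inner try: `seq.append(14)` → seq = [14].
2. `raise RuntimeError()` raises RuntimeError.
3. Inner `except ValueError` does not match RuntimeError; exception propagates to outer try.
4. Outer `except RuntimeError` matches → `seq.append(72)` → seq = [14, 72].
Result: [14, 72]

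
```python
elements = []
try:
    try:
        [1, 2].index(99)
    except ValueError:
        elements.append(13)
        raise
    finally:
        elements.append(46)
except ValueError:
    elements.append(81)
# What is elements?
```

Step-by-step execution trace:
1. Inner try: `[1, 2].index(99)` raises ValueError.
2. Inner `except ValueError` matches → `elements.append(13)` → elements = [13].
3. bare `raise` re-raises ValueError.
4. Inner `finally` runs during unwinding: `elements.append(46)` → elements = [13, 46].
5. Outer `except ValueError` matches → `elements.append(81)` → elements = [13, 46, 81].
Result: [13, 46, 81]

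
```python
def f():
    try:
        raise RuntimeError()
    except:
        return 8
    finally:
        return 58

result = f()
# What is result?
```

Step-by-step execution trace:
1. `f()` enters try: `raise RuntimeError()` raises RuntimeError.
2. bare `except` matches → `return 8` sets pending return value 8.
3. Before returning, `finally: return 58` runs and overrides the pending return.
4. f() returns 58 → result = 58.
Result: 58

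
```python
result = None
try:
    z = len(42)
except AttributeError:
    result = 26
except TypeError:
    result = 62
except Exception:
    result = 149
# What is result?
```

Step-by-step execution trace:
1. `z = len(42)` raises TypeError.
2. `except AttributeError` does not match TypeError; skipped.
3. `except TypeError` matches → result = 62.
4. Remaining except clauses are skipped.
Result: 62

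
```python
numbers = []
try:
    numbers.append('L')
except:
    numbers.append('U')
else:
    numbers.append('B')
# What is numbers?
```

Step-by-step execution trace:
1. try: `numbers.append('L')` → numbers = ['L']. No exception raised.
2. `except` is skipped.
3. `else` runs (try completed without exception): `numbers.append('B')` → numbers = ['L', 'B'].
Result: ['L', 'B']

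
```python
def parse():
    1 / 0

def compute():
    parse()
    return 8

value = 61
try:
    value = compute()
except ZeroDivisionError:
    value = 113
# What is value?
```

Step-by-step execution trace:
1. value starts at 61.
2. try: `compute()` calls `parse()`.
3. `parse()` evaluates `1 / 0`, which raises ZeroDivisionError; it propagates through compute (uncaught).
4. `return 8` in compute is not reached; the assignment to value does not complete.
5. `except ZeroDivisionError` matches → value = 113.
Result: 113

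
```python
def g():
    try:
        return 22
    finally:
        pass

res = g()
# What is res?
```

Step-by-step execution trace:
1. `g()` enters try: `return 22` sets pending return value 22.
2. Before returning, `finally: pass` runs (no effect).
3. g() returns 22 → res = 22.
Result: 22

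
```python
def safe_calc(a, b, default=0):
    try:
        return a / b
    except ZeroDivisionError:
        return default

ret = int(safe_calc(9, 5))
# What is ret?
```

Step-by-step execution trace:
1. `safe_calc(9, 5)` enters try: `return 9 / 5` → returns 1.8. No exception raised.
2. `except ZeroDivisionError` is skipped.
3. `int(1.8)` → 1 → ret = 1.
Result: 1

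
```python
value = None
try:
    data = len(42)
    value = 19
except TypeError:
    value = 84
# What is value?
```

Step-by-step execution trace:
1. `data = len(42)` raises TypeError.
2. `value = 19` is not reached.
3. `except TypeError` matches → value = 84.
Result: 84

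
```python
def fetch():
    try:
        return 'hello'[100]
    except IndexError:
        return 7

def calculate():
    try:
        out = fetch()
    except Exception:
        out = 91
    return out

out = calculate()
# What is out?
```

Step-by-step execution trace:
1. `calculate()` calls `fetch()`.
2. In fetch: `'hello'[100]` raises IndexError; `except IndexError` catches it → returns 7.
3. In calculate: `out = fetch()` → out = 7. No exception reaches calculate.
4. `except Exception` is skipped; calculate returns 7.
5. out = 7.
Result: 7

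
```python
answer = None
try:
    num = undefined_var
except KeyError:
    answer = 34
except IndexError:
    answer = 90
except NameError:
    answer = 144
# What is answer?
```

Step-by-step execution trace:
1. `num = undefined_var` raises NameError.
2. `except KeyError` does not match NameError; skipped.
3. `except IndexError` does not match NameError; skipped.
4. `except NameError` matches → answer = 144.
Result: 144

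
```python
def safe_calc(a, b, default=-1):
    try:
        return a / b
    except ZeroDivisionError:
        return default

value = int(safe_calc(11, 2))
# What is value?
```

Step-by-step execution trace:
1. `safe_calc(11, 2)` enters try: `return 11 / 2` → returns 5.5. No exception raised.
2. `except ZeroDivisionError` is skipped.
3. `int(5.5)` → 5 → value = 5.
Result: 5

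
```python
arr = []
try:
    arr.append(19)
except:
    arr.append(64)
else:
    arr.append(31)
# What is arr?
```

Step-by-step execution trace:
1. try: `arr.append(19)` → arr = [19]. No exception raised.
2. `except` is skipped.
3. `else` runs (try completed without exception): `arr.append(31)` → arr = [19, 31].
Result: [19, 31]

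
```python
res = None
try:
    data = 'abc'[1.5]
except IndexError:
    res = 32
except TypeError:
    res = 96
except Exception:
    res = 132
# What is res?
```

Step-by-step execution trace:
1. `data = 'abc'[1.5]` raises TypeError.
2. `except IndexError` does not match TypeError; skipped.
3. `except TypeError` matches → res = 96.
4. Remaining except clauses are skipped.
Result: 96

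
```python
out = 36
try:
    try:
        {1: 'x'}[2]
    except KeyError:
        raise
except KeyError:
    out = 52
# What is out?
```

Step-by-step execution trace:
1. Inner try: `{1: 'x'}[2]` raises KeyError.
2. Inner `except KeyError` matches; bare `raise` re-raises the same KeyError.
3. Outer `except KeyError` matches → out = 52.
Result: 52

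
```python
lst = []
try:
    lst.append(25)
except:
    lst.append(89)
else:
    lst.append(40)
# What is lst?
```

Step-by-step execution trace:
1. try: `lst.append(25)` → lst = [25]. No exception raised.
2. `except` is skipped.
3. `else` runs (try completed without exception): `lst.append(40)` → lst = [25, 40].
Result: [25, 40]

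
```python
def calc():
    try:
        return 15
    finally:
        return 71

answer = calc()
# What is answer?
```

Step-by-step execution trace:
1. `calc()` enters try: `return 15` sets pending return value 15.
2. Before returning, `finally: return 71` runs and overrides the pending return.
3. calc() returns 71 → answer = 71.
Result: 71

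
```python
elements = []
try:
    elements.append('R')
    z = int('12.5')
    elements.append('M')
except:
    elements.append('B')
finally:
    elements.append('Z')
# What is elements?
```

Step-by-step execution trace:
1. try: `elements.append('R')` → elements = ['R'].
2. `z = int('12.5')` raises ValueError; `elements.append('M')` is not reached.
3. bare `except` matches → `elements.append('B')` → elements = ['R', 'B'].
4. finally always runs: `elements.append('Z')` → elements = ['R', 'B', 'Z'].
Result: ['R', 'B', 'Z']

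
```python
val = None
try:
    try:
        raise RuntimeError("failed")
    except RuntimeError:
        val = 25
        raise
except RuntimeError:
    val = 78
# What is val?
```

Step-by-step execution trace:
1. Inner try: `raise RuntimeError("failed")` raises RuntimeError.
2. Inner `except RuntimeError` matches → val = 25.
3. bare `raise` re-raises the same RuntimeError.
4. Outer `except RuntimeError` matches → val = 78.
Result: 78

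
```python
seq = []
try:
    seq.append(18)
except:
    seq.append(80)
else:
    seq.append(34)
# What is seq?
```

Step-by-step execution trace:
1. try: `seq.append(18)` → seq = [18]. No exception raised.
2. `except` is skipped.
3. `else` runs (try completed without exception): `seq.append(34)` → seq = [18, 34].
Result: [18, 34]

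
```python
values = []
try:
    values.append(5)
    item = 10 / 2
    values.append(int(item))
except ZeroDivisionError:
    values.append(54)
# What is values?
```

Step-by-step execution trace:
1. try: `values.append(5)` → values = [5].
2. `item = 10 / 2` → item = 5.0. No exception raised.
3. `values.append(int(item))` → values = [5, 5].
4. `except ZeroDivisionError` is skipped (no exception was raised).
Result: [5, 5]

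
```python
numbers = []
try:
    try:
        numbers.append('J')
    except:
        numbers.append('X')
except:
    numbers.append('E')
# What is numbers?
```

Step-by-step execution trace:
1. Inner try: `numbers.append('J')` → numbers = ['J']. No exception raised.
2. Inner `except` is skipped.
3. Inner try completes normally; outer `except` is skipped.
Result: ['J']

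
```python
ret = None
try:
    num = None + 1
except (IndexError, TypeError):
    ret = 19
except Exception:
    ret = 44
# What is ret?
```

Step-by-step execution trace:
1. `num = None + 1` raises TypeError.
2. `except (IndexError, TypeError)` matches (TypeError is in the tuple) → ret = 19.
3. `except Exception` is not reached.
Result: 19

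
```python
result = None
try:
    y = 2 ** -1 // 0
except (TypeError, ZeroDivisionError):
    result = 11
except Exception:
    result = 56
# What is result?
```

Step-by-step execution trace:
1. `y = 2 ** -1 // 0` raises ZeroDivisionError.
2. `except (TypeError, ZeroDivisionError)` matches (ZeroDivisionError is in the tuple) → result = 11.
3. `except Exception` is not reached.
Result: 11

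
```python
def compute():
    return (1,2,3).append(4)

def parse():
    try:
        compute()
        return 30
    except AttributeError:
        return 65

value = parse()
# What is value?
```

Step-by-step execution trace:
1. `parse()` calls `compute()`.
2. `compute()` evaluates `(1,2,3).append(4)`, which raises AttributeError; it propagates to the caller.
3. `return 30` is not reached.
4. `except AttributeError` in parse matches → returns 65.
5. value = 65.
Result: 65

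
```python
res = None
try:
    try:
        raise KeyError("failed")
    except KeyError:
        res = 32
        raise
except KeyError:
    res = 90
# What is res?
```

Step-by-step execution trace:
1. Inner try: `raise KeyError("failed")` raises KeyError.
2. Inner `except KeyError` matches → res = 32.
3. bare `raise` re-raises the same KeyError.
4. Outer `except KeyError` matches → res = 90.
Result: 90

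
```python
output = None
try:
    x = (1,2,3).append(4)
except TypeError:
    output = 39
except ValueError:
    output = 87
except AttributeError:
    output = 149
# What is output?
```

Step-by-step execution trace:
1. `x = (1,2,3).append(4)` raises AttributeError.
2. `except TypeError` does not match AttributeError; skipped.
3. `except ValueError` does not match AttributeError; skipped.
4. `except AttributeError` matches → output = 149.
Result: 149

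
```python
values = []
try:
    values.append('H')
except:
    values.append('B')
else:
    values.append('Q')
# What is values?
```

Step-by-step execution trace:
1. try: `values.append('H')` → values = ['H']. No exception raised.
2. `except` is skipped.
3. `else` runs (try completed without exception): `values.append('Q')` → values = ['H', 'Q'].
Result: ['H', 'Q']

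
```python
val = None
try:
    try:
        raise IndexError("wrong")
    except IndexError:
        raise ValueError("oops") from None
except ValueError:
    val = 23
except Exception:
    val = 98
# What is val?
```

Step-by-step execution trace:
1. Inner try raises IndexError; inner `except IndexError` catches it.
2. `raise ValueError(...) from None` raises ValueError (from None suppresses __context__, but the active exception is still ValueError).
3. Outer `except ValueError` matches → val = 23.
4. `except Exception` is not reached.
Result: 23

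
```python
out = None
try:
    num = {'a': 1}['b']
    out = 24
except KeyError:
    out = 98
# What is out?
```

Step-by-step execution trace:
1. `num = {'a': 1}['b']` raises KeyError.
2. `out = 24` is not reached.
3. `except KeyError` matches → out = 98.
Result: 98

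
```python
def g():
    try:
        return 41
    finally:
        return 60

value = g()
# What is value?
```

Step-by-step execution trace:
1. `g()` enters try: `return 41` sets pending return value 41.
2. Before returning, `finally: return 60` runs and overrides the pending return.
3. g() returns 60 → value = 60.
Result: 60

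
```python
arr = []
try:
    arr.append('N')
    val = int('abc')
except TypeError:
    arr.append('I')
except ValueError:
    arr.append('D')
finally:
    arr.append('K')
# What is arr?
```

Step-by-step execution trace:
1. try: `arr.append('N')` → arr = ['N'].
2. `val = int('abc')` raises ValueError.
3. `except TypeError` does not match ValueError; skipped.
4. `except ValueError` matches → `arr.append('D')` → arr = ['N', 'D'].
5. finally always runs: `arr.append('K')` → arr = ['N', 'D', 'K'].
Result: ['N', 'D', 'K']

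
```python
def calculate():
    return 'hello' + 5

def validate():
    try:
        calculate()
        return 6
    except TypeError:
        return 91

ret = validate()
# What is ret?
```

Step-by-step execution trace:
1. `validate()` calls `calculate()`.
2. `calculate()` evaluates `'hello' + 5`, which raises TypeError; it propagates to the caller.
3. `return 6` is not reached.
4. `except TypeError` in validate matches → returns 91.
5. ret = 91.
Result: 91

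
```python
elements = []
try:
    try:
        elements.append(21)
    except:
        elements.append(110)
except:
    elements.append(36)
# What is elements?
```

Step-by-step execution trace:
1. Inner try: `elements.append(21)` → elements = [21]. No exception raised.
2. Inner `except` is skipped.
3. Inner try completes normally; outer `except` is skipped.
Result: [21]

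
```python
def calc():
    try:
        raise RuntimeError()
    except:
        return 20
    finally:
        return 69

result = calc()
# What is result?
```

Step-by-step execution trace:
1. `calc()` enters try: `raise RuntimeError()` raises RuntimeError.
2. bare `except` matches → `return 20` sets pending return value 20.
3. Before returning, `finally: return 69` runs and overrides the pending return.
4. calc() returns 69 → result = 69.
Result: 69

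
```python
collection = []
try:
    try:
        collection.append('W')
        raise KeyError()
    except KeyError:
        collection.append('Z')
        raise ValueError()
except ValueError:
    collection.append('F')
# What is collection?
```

Step-by-step execution trace:
1. Inner try: `collection.append('W')` → collection = ['W'].
2. `raise KeyError()` raises KeyError.
3. Inner `except KeyError` matches → `collection.append('Z')` → collection = ['W', 'Z'].
4. `raise ValueError()` raises ValueError; propagates to outer try.
5. Outer `except ValueError` matches → `collection.append('F')` → collection = ['W', 'Z', 'F'].
Result: ['W', 'Z', 'F']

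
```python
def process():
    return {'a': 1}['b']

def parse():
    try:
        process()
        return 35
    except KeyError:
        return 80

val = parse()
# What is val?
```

Step-by-step execution trace:
1. `parse()` calls `process()`.
2. `process()` evaluates `{'a': 1}['b']`, which raises KeyError; it propagates to the caller.
3. `return 35` is not reached.
4. `except KeyError` in parse matches → returns 80.
5. val = 80.
Result: 80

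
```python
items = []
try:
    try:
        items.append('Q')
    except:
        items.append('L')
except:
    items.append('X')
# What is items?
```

Step-by-step execution trace:
1. Inner try: `items.append('Q')` → items = ['Q']. No exception raised.
2. Inner `except` is skipped.
3. Inner try completes normally; outer `except` is skipped.
Result: ['Q']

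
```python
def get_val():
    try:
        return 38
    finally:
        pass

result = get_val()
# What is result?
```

Step-by-step execution trace:
1. `get_val()` enters try: `return 38` sets pending return value 38.
2. Before returning, `finally: pass` runs (no effect).
3. get_val() returns 38 → result = 38.
Result: 38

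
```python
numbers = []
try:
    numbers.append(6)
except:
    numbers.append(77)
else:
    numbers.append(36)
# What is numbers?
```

Step-by-step execution trace:
1. try: `numbers.append(6)` → numbers = [6]. No exception raised.
2. `except` is skipped.
3. `else` runs (try completed without exception): `numbers.append(36)` → numbers = [6, 36].
Result: [6, 36]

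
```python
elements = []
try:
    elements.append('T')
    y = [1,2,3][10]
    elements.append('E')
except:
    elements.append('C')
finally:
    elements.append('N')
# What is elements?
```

Step-by-step execution trace:
1. try: `elements.append('T')` → elements = ['T'].
2. `y = [1,2,3][10]` raises IndexError; `elements.append('E')` is not reached.
3. bare `except` matches → `elements.append('C')` → elements = ['T', 'C'].
4. finally always runs: `elements.append('N')` → elements = ['T', 'C', 'N'].
Result: ['T', 'C', 'N']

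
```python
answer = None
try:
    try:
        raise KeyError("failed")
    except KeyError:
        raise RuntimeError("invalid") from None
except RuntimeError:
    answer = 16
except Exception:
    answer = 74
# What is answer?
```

Step-by-step execution trace:
1. Inner try raises KeyError; inner `except KeyError` catches it.
2. `raise RuntimeError(...) from None` raises RuntimeError (from None suppresses __context__, but the active exception is still RuntimeError).
3. Outer `except RuntimeError` matches → answer = 16.
4. `except Exception` is not reached.
Result: 16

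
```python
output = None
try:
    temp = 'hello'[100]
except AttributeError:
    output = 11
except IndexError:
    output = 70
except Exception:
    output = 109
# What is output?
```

Step-by-step execution trace:
1. `temp = 'hello'[100]` raises IndexError.
2. `except AttributeError` does not match IndexError; skipped.
3. `except IndexError` matches → output = 70.
4. Remaining except clauses are skipped.
Result: 70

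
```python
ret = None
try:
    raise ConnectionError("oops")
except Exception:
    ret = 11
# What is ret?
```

Step-by-step execution trace:
1. `raise ConnectionError(...)` raises ConnectionError.
2. `except Exception` matches (ConnectionError is a subclass of Exception) → ret = 11.
Result: 11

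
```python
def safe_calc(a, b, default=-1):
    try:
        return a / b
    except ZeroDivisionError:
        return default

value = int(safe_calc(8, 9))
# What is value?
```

Step-by-step execution trace:
1. `safe_calc(8, 9)` enters try: `return 8 / 9` → returns 0.8888888888888888. No exception raised.
2. `except ZeroDivisionError` is skipped.
3. `int(0.8888888888888888)` → 0 → value = 0.
Result: 0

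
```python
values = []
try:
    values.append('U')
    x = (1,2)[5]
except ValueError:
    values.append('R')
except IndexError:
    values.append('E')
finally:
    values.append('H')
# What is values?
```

Step-by-step execution trace:
1. try: `values.append('U')` → values = ['U'].
2. `x = (1,2)[5]` raises IndexError.
3. `except ValueError` does not match IndexError; skipped.
4. `except IndexError` matches → `values.append('E')` → values = ['U', 'E'].
5. finally always runs: `values.append('H')` → values = ['U', 'E', 'H'].
Result: ['U', 'E', 'H']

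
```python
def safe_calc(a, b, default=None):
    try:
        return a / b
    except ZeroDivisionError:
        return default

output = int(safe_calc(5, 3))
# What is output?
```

Step-by-step execution trace:
1. `safe_calc(5, 3)` enters try: `return 5 / 3` → returns 1.6666666666666667. No exception raised.
2. `except ZeroDivisionError` is skipped.
3. `int(1.6666666666666667)` → 1 → output = 1.
Result: 1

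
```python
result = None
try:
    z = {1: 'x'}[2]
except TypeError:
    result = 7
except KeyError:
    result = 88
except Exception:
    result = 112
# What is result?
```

Step-by-step execution trace:
1. `z = {1: 'x'}[2]` raises KeyError.
2. `except TypeError` does not match KeyError; skipped.
3. `except KeyError` matches → result = 88.
4. Remaining except clauses are skipped.
Result: 88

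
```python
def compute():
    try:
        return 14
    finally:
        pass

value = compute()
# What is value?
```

Step-by-step execution trace:
1. `compute()` enters try: `return 14` sets pending return value 14.
2. Before returning, `finally: pass` runs (no effect).
3. compute() returns 14 → value = 14.
Result: 14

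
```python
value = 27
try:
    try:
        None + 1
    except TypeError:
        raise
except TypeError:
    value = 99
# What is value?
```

Step-by-step execution trace:
1. Inner try: `None + 1` raises TypeError.
2. Inner `except TypeError` matches; bare `raise` re-raises the same TypeError.
3. Outer `except TypeError` matches → value = 99.
Result: 99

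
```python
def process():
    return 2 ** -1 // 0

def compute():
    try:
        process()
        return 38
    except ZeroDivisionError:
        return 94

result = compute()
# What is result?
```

Step-by-step execution trace:
1. `compute()` calls `process()`.
2. `process()` evaluates `2 ** -1 // 0`, which raises ZeroDivisionError; it propagates to the caller.
3. `return 38` is not reached.
4. `except ZeroDivisionError` in compute matches → returns 94.
5. result = 94.
Result: 94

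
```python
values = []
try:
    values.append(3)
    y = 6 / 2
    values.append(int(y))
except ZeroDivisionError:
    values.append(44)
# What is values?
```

Step-by-step execution trace:
1. try: `values.append(3)` → values = [3].
2. `y = 6 / 2` → y = 3.0. No exception raised.
3. `values.append(int(y))` → values = [3, 3].
4. `except ZeroDivisionError` is skipped (no exception was raised).
Result: [3, 3]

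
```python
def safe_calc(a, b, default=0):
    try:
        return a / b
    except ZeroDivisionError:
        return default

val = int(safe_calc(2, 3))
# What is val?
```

Step-by-step execution trace:
1. `safe_calc(2, 3)` enters try: `return 2 / 3` → returns 0.6666666666666666. No exception raised.
2. `except ZeroDivisionError` is skipped.
3. `int(0.6666666666666666)` → 0 → val = 0.
Result: 0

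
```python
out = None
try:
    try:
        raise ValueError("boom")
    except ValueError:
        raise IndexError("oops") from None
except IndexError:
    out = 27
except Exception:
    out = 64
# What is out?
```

Step-by-step execution trace:
1. Inner try raises ValueError; inner `except ValueError` catches it.
2. `raise IndexError(...) from None` raises IndexError (from None suppresses __context__, but the active exception is still IndexError).
3. Outer `except IndexError` matches → out = 27.
4. `except Exception` is not reached.
Result: 27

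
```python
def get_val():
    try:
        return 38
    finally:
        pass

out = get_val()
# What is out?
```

Step-by-step execution trace:
1. `get_val()` enters try: `return 38` sets pending return value 38.
2. Before returning, `finally: pass` runs (no effect).
3. get_val() returns 38 → out = 38.
Result: 38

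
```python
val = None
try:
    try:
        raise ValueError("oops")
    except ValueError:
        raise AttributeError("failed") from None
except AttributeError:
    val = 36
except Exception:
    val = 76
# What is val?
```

Step-by-step execution trace:
1. Inner try raises ValueError; inner `except ValueError` catches it.
2. `raise AttributeError(...) from None` raises AttributeError (from None suppresses __context__, but the active exception is still AttributeError).
3. Outer `except AttributeError` matches → val = 36.
4. `except Exception` is not reached.
Result: 36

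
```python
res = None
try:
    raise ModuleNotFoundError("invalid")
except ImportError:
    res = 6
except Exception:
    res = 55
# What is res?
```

Step-by-step execution trace:
1. `raise ModuleNotFoundError(...)` raises ModuleNotFoundError.
2. `except ImportError` matches (ModuleNotFoundError is a subclass of ImportError) → res = 6.
3. `except Exception` is not reached.
Result: 6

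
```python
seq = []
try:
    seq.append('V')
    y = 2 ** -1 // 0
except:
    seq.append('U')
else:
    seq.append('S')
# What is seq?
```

Step-by-step execution trace:
1. try: `seq.append('V')` → seq = ['V'].
2. `y = 2 ** -1 // 0` raises ZeroDivisionError.
3. bare `except` matches → `seq.append('U')` → seq = ['V', 'U'].
4. `else` is skipped (an exception was raised).
Result: ['V', 'U']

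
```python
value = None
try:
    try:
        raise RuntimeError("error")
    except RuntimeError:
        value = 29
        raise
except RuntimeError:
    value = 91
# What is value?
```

Step-by-step execution trace:
1. Inner try: `raise RuntimeError("error")` raises RuntimeError.
2. Inner `except RuntimeError` matches → value = 29.
3. bare `raise` re-raises the same RuntimeError.
4. Outer `except RuntimeError` matches → value = 91.
Result: 91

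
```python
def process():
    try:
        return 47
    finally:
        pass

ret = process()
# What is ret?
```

Step-by-step execution trace:
1. `process()` enters try: `return 47` sets pending return value 47.
2. Before returning, `finally: pass` runs (no effect).
3. process() returns 47 → ret = 47.
Result: 47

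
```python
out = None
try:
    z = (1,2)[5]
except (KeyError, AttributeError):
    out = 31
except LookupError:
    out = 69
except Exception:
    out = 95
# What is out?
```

Step-by-step execution trace:
1. `z = (1,2)[5]` raises IndexError.
2. `except (KeyError, AttributeError)` does not match IndexError; skipped.
3. `except LookupError` matches (IndexError is a subclass of LookupError) → out = 69.
4. `except Exception` is not reached.
Result: 69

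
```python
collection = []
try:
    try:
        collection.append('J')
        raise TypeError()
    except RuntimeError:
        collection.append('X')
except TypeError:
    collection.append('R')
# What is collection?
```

Step-by-step execution trace:
1. Inner try: `collection.append('J')` → collection = ['J'].
2. `raise TypeError()` raises TypeError.
3. Inner `except RuntimeError` does not match TypeError; exception propagates to outer try.
4. Outer `except TypeError` matches → `collection.append('R')` → collection = ['J', 'R'].
Result: ['J', 'R']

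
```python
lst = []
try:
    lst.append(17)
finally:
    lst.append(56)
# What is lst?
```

Step-by-step execution trace:
1. try: `lst.append(17)` → lst = [17].
2. The try body completes without raising.
3. finally always runs: `lst.append(56)` → lst = [17, 56].
Result: [17, 56]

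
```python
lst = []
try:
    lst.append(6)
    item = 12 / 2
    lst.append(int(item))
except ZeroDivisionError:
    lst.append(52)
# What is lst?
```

Step-by-step execution trace:
1. try: `lst.append(6)` → lst = [6].
2. `item = 12 / 2` → item = 6.0. No exception raised.
3. `lst.append(int(item))` → lst = [6, 6].
4. `except ZeroDivisionError` is skipped (no exception was raised).
Result: [6, 6]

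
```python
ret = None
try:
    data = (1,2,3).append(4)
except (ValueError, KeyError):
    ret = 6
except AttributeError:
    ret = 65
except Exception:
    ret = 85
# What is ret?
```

Step-by-step execution trace:
1. `data = (1,2,3).append(4)` raises AttributeError.
2. `except (ValueError, KeyError)` does not match AttributeError; skipped.
3. `except AttributeError` matches (exact type match) → ret = 65.
4. `except Exception` is not reached.
Result: 65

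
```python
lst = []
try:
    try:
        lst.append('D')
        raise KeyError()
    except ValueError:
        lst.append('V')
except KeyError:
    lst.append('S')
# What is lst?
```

Step-by-step execution trace:
1. Inner try: `lst.append('D')` → lst = ['D'].
2. `raise KeyError()` raises KeyError.
3. Inner `except ValueError` does not match KeyError; exception propagates to outer try.
4. Outer `except KeyError` matches → `lst.append('S')` → lst = ['D', 'S'].
Result: ['D', 'S']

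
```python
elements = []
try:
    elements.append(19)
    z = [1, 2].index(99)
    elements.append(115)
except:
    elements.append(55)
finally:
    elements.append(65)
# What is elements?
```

Step-by-step execution trace:
1. try: `elements.append(19)` → elements = [19].
2. `z = [1, 2].index(99)` raises ValueError; `elements.append(115)` is not reached.
3. bare `except` matches → `elements.append(55)` → elements = [19, 55].
4. finally always runs: `elements.append(65)` → elements = [19, 55, 65].
Result: [19, 55, 65]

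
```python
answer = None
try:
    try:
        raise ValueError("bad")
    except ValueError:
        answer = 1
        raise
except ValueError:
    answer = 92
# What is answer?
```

Step-by-step execution trace:
1. Inner try: `raise ValueError("bad")` raises ValueError.
2. Inner `except ValueError` matches → answer = 1.
3. bare `raise` re-raises the same ValueError.
4. Outer `except ValueError` matches → answer = 92.
Result: 92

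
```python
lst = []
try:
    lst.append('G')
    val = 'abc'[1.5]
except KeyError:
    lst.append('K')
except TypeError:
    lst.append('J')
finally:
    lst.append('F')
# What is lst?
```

Step-by-step execution trace:
1. try: `lst.append('G')` → lst = ['G'].
2. `val = 'abc'[1.5]` raises TypeError.
3. `except KeyError` does not match TypeError; skipped.
4. `except TypeError` matches → `lst.append('J')` → lst = ['G', 'J'].
5. finally always runs: `lst.append('F')` → lst = ['G', 'J', 'F'].
Result: ['G', 'J', 'F']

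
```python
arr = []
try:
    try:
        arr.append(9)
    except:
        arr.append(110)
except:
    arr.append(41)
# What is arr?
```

Step-by-step execution trace:
1. Inner try: `arr.append(9)` → arr = [9]. No exception raised.
2. Inner `except` is skipped.
3. Inner try completes normally; outer `except` is skipped.
Result: [9]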